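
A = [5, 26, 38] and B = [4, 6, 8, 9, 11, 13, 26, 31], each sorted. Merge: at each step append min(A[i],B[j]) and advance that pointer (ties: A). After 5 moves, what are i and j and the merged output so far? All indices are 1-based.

[i=1,j=1] A[i]=5>B[j]=4 take 4 → j++
[i=1,j=2] A[i]=5<=B[j]=6 take 5 → i++
[i=2,j=2] A[i]=26>B[j]=6 take 6 → j++
[i=2,j=3] A[i]=26>B[j]=8 take 8 → j++
[i=2,j=4] A[i]=26>B[j]=9 take 9 → j++

i=2, j=5, merged so far=[4, 5, 6, 8, 9]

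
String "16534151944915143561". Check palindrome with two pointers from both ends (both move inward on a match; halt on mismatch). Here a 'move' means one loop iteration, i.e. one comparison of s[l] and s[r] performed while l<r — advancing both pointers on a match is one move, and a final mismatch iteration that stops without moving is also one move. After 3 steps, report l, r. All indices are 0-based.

l=3, r=16

[0,19] '1'=='1' → l++,r--
[1,18] '6'=='6' → l++,r--
[2,17] '5'=='5' → l++,r--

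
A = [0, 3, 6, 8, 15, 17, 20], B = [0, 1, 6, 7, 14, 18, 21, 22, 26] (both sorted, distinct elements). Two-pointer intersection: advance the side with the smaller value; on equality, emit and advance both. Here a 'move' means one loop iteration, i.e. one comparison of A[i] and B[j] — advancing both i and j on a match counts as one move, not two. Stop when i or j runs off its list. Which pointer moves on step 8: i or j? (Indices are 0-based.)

i

i=0 j=0: 0==0 emit, i++,j++
i=1 j=1: 3>1, j++
i=1 j=2: 3<6, i++
i=2 j=2: 6==6 emit, i++,j++
i=3 j=3: 8>7, j++
i=3 j=4: 8<14, i++
i=4 j=4: 15>14, j++
i=4 j=5: 15<18, i++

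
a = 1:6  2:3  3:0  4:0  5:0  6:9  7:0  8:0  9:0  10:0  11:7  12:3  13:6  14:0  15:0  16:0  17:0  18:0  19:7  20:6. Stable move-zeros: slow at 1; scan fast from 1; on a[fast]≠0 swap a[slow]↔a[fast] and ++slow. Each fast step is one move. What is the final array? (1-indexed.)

(s=1,f=1) a[fast]=6≠0 swap→a[1]=6 → slow++,fast++
(s=2,f=2) a[fast]=3≠0 swap→a[2]=3 → slow++,fast++
(s=3,f=3) a[fast]=0 → fast++
(s=3,f=4) a[fast]=0 → fast++
(s=3,f=5) a[fast]=0 → fast++
(s=3,f=6) a[fast]=9≠0 swap→a[3]=9 → slow++,fast++
(s=4,f=7) a[fast]=0 → fast++
(s=4,f=8) a[fast]=0 → fast++
(s=4,f=9) a[fast]=0 → fast++
(s=4,f=10) a[fast]=0 → fast++
(s=4,f=11) a[fast]=7≠0 swap→a[4]=7 → slow++,fast++
(s=5,f=12) a[fast]=3≠0 swap→a[5]=3 → slow++,fast++
(s=6,f=13) a[fast]=6≠0 swap→a[6]=6 → slow++,fast++
(s=7,f=14) a[fast]=0 → fast++
(s=7,f=15) a[fast]=0 → fast++
(s=7,f=16) a[fast]=0 → fast++
(s=7,f=17) a[fast]=0 → fast++
(s=7,f=18) a[fast]=0 → fast++
(s=7,f=19) a[fast]=7≠0 swap→a[7]=7 → slow++,fast++
(s=8,f=20) a[fast]=6≠0 swap→a[8]=6 → slow++,fast++

[6, 3, 9, 7, 3, 6, 7, 6, 0, 0, 0, 0, 0, 0, 0, 0, 0, 0, 0, 0]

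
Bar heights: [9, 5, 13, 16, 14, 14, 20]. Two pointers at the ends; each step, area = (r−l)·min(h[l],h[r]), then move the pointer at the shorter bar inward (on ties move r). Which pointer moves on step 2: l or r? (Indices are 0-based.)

l=0 r=6: min(9,20)*6=54 best=54 *, l++
l=1 r=6: min(5,20)*5=25 best=54, l++

l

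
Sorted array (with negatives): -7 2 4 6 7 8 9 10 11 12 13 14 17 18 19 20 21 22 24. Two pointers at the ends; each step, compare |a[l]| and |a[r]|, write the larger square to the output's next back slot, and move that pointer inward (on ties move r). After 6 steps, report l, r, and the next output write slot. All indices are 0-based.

l=0, r=12, next write slot=12

l=0 r=18: |-7|<=|24| out[18]=576, r--
l=0 r=17: |-7|<=|22| out[17]=484, r--
l=0 r=16: |-7|<=|21| out[16]=441, r--
l=0 r=15: |-7|<=|20| out[15]=400, r--
l=0 r=14: |-7|<=|19| out[14]=361, r--
l=0 r=13: |-7|<=|18| out[13]=324, r--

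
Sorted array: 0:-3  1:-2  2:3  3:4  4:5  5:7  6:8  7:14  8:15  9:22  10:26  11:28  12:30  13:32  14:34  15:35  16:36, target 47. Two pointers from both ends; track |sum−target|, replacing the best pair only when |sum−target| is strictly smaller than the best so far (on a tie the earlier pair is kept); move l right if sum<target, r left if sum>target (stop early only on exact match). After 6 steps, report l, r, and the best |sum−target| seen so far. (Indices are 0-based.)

l=0 r=16: -3+36=33 d=14 *, l++
l=1 r=16: -2+36=34 d=13 *, l++
l=2 r=16: 3+36=39 d=8 *, l++
l=3 r=16: 4+36=40 d=7 *, l++
l=4 r=16: 5+36=41 d=6 *, l++
l=5 r=16: 7+36=43 d=4 *, l++

l=6, r=16, best |Δ|=4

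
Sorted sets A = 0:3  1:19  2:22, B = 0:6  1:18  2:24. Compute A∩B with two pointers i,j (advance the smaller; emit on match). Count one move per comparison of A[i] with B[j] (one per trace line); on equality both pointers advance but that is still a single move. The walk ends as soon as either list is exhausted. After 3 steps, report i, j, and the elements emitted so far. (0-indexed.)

i=0 j=0: 3<6, i++
i=1 j=0: 19>6, j++
i=1 j=1: 19>18, j++

i=1, j=2, emitted=[]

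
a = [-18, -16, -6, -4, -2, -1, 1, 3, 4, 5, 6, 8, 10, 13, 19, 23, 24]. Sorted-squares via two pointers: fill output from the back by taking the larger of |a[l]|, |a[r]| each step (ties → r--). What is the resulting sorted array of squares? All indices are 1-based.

[1, 1, 4, 9, 16, 16, 25, 36, 36, 64, 100, 169, 256, 324, 361, 529, 576]

l=1 r=17: |-18|<=|24| out[17]=576, r--
l=1 r=16: |-18|<=|23| out[16]=529, r--
l=1 r=15: |-18|<=|19| out[15]=361, r--
l=1 r=14: |-18|>|13| out[14]=324, l++
l=2 r=14: |-16|>|13| out[13]=256, l++
l=3 r=14: |-6|<=|13| out[12]=169, r--
l=3 r=13: |-6|<=|10| out[11]=100, r--
l=3 r=12: |-6|<=|8| out[10]=64, r--
l=3 r=11: |-6|<=|6| out[9]=36, r--
l=3 r=10: |-6|>|5| out[8]=36, l++
l=4 r=10: |-4|<=|5| out[7]=25, r--
l=4 r=9: |-4|<=|4| out[6]=16, r--
l=4 r=8: |-4|>|3| out[5]=16, l++
l=5 r=8: |-2|<=|3| out[4]=9, r--
l=5 r=7: |-2|>|1| out[3]=4, l++
l=6 r=7: |-1|<=|1| out[2]=1, r--
l=6 r=6: |-1|<=|-1| out[1]=1, r--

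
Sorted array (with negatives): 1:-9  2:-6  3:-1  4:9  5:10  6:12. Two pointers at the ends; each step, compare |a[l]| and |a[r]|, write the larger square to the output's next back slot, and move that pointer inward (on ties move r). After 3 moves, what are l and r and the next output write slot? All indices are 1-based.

l=1 r=6: |-9|<=|12| out[6]=144, r--
l=1 r=5: |-9|<=|10| out[5]=100, r--
l=1 r=4: |-9|<=|9| out[4]=81, r--

l=1, r=3, next write slot=3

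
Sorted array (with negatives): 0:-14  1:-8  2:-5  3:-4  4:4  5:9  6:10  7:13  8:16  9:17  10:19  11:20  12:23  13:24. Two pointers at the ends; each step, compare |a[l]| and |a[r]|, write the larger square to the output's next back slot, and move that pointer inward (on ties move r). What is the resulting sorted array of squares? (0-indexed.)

[16, 16, 25, 64, 81, 100, 169, 196, 256, 289, 361, 400, 529, 576]

[0,13] |-14|<=|24| out[13]=576 → r--
[0,12] |-14|<=|23| out[12]=529 → r--
[0,11] |-14|<=|20| out[11]=400 → r--
[0,10] |-14|<=|19| out[10]=361 → r--
[0,9] |-14|<=|17| out[9]=289 → r--
[0,8] |-14|<=|16| out[8]=256 → r--
[0,7] |-14|>|13| out[7]=196 → l++
[1,7] |-8|<=|13| out[6]=169 → r--
[1,6] |-8|<=|10| out[5]=100 → r--
[1,5] |-8|<=|9| out[4]=81 → r--
[1,4] |-8|>|4| out[3]=64 → l++
[2,4] |-5|>|4| out[2]=25 → l++
[3,4] |-4|<=|4| out[1]=16 → r--
[3,3] |-4|<=|-4| out[0]=16 → r--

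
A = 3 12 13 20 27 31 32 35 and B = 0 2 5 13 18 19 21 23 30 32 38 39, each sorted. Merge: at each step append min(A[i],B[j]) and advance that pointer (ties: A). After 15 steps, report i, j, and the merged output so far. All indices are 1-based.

i=7, j=10, merged so far=[0, 2, 3, 5, 12, 13, 13, 18, 19, 20, 21, 23, 27, 30, 31]

[i=1,j=1] A[i]=3>B[j]=0 take 0 → j++
[i=1,j=2] A[i]=3>B[j]=2 take 2 → j++
[i=1,j=3] A[i]=3<=B[j]=5 take 3 → i++
[i=2,j=3] A[i]=12>B[j]=5 take 5 → j++
[i=2,j=4] A[i]=12<=B[j]=13 take 12 → i++
[i=3,j=4] A[i]=13<=B[j]=13 take 13 → i++
[i=4,j=4] A[i]=20>B[j]=13 take 13 → j++
[i=4,j=5] A[i]=20>B[j]=18 take 18 → j++
[i=4,j=6] A[i]=20>B[j]=19 take 19 → j++
[i=4,j=7] A[i]=20<=B[j]=21 take 20 → i++
[i=5,j=7] A[i]=27>B[j]=21 take 21 → j++
[i=5,j=8] A[i]=27>B[j]=23 take 23 → j++
[i=5,j=9] A[i]=27<=B[j]=30 take 27 → i++
[i=6,j=9] A[i]=31>B[j]=30 take 30 → j++
[i=6,j=10] A[i]=31<=B[j]=32 take 31 → i++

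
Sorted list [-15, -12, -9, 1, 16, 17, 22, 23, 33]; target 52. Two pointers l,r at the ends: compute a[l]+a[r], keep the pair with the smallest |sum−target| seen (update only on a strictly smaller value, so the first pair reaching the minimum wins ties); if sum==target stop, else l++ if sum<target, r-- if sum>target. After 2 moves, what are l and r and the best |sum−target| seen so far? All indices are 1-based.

l=1 r=9: -15+33=18 d=34 *, l++
l=2 r=9: -12+33=21 d=31 *, l++

l=3, r=9, best |Δ|=31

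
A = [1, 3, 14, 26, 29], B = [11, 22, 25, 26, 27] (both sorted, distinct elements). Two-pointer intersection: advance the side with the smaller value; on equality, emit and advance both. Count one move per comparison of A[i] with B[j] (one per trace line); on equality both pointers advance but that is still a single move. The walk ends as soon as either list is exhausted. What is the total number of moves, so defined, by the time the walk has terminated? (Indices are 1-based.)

[i=1,j=1] 1<11 → i++
[i=2,j=1] 3<11 → i++
[i=3,j=1] 14>11 → j++
[i=3,j=2] 14<22 → i++
[i=4,j=2] 26>22 → j++
[i=4,j=3] 26>25 → j++
[i=4,j=4] 26==26 emit → i++,j++
[i=5,j=5] 29>27 → j++

8 moves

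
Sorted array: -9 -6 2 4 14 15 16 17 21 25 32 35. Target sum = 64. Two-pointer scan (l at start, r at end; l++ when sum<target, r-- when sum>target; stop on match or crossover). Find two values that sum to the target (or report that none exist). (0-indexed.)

no pair

[0,11] -9+35=26 <64 → l++
[1,11] -6+35=29 <64 → l++
[2,11] 2+35=37 <64 → l++
[3,11] 4+35=39 <64 → l++
[4,11] 14+35=49 <64 → l++
[5,11] 15+35=50 <64 → l++
[6,11] 16+35=51 <64 → l++
[7,11] 17+35=52 <64 → l++
[8,11] 21+35=56 <64 → l++
[9,11] 25+35=60 <64 → l++
[10,11] 32+35=67 >64 → r--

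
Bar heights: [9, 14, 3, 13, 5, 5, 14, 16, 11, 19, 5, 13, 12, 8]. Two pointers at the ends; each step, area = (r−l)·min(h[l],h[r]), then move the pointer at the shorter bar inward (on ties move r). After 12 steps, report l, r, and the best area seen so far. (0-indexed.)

l=8, r=9, best area=132

[0,13] min(9,8)*13=104 best=104 * → r--
[0,12] min(9,12)*12=108 best=108 * → l++
[1,12] min(14,12)*11=132 best=132 * → r--
[1,11] min(14,13)*10=130 best=132 → r--
[1,10] min(14,5)*9=45 best=132 → r--
[1,9] min(14,19)*8=112 best=132 → l++
[2,9] min(3,19)*7=21 best=132 → l++
[3,9] min(13,19)*6=78 best=132 → l++
[4,9] min(5,19)*5=25 best=132 → l++
[5,9] min(5,19)*4=20 best=132 → l++
[6,9] min(14,19)*3=42 best=132 → l++
[7,9] min(16,19)*2=32 best=132 → l++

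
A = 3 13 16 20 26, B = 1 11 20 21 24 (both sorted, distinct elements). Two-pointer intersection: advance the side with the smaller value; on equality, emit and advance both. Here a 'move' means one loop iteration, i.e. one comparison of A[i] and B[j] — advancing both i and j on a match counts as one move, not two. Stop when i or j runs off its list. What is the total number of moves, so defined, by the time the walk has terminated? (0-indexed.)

8 moves

i=0 j=0: 3>1, j++
i=0 j=1: 3<11, i++
i=1 j=1: 13>11, j++
i=1 j=2: 13<20, i++
i=2 j=2: 16<20, i++
i=3 j=2: 20==20 emit, i++,j++
i=4 j=3: 26>21, j++
i=4 j=4: 26>24, j++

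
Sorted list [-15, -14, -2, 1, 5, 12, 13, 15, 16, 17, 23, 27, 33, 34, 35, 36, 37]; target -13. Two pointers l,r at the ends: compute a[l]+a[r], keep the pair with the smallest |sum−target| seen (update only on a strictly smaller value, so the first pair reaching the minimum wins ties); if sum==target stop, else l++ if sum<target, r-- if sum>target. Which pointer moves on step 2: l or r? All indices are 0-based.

[0,16] -15+37=22 d=35 * → r--
[0,15] -15+36=21 d=34 * → r--

r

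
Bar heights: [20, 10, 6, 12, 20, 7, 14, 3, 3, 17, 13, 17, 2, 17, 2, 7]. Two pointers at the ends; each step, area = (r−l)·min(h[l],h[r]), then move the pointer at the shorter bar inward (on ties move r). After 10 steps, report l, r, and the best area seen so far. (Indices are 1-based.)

[1,16] min(20,7)*15=105 best=105 * → r--
[1,15] min(20,2)*14=28 best=105 → r--
[1,14] min(20,17)*13=221 best=221 * → r--
[1,13] min(20,2)*12=24 best=221 → r--
[1,12] min(20,17)*11=187 best=221 → r--
[1,11] min(20,13)*10=130 best=221 → r--
[1,10] min(20,17)*9=153 best=221 → r--
[1,9] min(20,3)*8=24 best=221 → r--
[1,8] min(20,3)*7=21 best=221 → r--
[1,7] min(20,14)*6=84 best=221 → r--

l=1, r=6, best area=221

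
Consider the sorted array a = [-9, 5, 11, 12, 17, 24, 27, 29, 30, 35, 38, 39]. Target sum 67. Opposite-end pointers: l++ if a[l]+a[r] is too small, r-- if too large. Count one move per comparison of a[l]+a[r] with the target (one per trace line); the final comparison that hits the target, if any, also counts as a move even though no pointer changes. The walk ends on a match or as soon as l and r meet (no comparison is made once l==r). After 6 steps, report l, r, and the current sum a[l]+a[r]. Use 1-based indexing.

[1,12] -9+39=30 <67 → l++
[2,12] 5+39=44 <67 → l++
[3,12] 11+39=50 <67 → l++
[4,12] 12+39=51 <67 → l++
[5,12] 17+39=56 <67 → l++
[6,12] 24+39=63 <67 → l++

l=7, r=12, sum=66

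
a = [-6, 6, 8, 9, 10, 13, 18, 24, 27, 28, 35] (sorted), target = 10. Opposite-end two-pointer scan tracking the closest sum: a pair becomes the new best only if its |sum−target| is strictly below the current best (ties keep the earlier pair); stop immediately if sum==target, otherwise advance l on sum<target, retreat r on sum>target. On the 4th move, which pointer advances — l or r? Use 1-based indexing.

r

[1,11] -6+35=29 d=19 * → r--
[1,10] -6+28=22 d=12 * → r--
[1,9] -6+27=21 d=11 * → r--
[1,8] -6+24=18 d=8 * → r--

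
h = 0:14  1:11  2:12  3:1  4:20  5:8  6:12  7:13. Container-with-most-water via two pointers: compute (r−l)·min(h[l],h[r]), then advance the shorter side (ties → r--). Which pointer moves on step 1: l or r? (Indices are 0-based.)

r

[0,7] min(14,13)*7=91 best=91 * → r--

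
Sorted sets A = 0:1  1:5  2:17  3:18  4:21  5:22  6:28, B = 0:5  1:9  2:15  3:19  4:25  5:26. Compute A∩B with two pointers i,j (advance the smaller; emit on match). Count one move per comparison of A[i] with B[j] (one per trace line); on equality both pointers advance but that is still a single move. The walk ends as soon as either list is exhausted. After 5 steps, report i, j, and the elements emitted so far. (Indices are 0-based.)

i=0 j=0: 1<5, i++
i=1 j=0: 5==5 emit, i++,j++
i=2 j=1: 17>9, j++
i=2 j=2: 17>15, j++
i=2 j=3: 17<19, i++

i=3, j=3, emitted=[5]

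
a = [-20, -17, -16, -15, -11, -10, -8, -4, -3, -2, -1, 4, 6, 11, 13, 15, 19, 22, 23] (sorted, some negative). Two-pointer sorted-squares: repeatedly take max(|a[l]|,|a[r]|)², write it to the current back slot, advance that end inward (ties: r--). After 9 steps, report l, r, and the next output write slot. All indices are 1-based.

l=5, r=14, next write slot=10

[1,19] |-20|<=|23| out[19]=529 → r--
[1,18] |-20|<=|22| out[18]=484 → r--
[1,17] |-20|>|19| out[17]=400 → l++
[2,17] |-17|<=|19| out[16]=361 → r--
[2,16] |-17|>|15| out[15]=289 → l++
[3,16] |-16|>|15| out[14]=256 → l++
[4,16] |-15|<=|15| out[13]=225 → r--
[4,15] |-15|>|13| out[12]=225 → l++
[5,15] |-11|<=|13| out[11]=169 → r--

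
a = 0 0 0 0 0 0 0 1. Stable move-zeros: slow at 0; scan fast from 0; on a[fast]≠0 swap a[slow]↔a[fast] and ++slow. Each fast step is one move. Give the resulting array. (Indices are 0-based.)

(s=0,f=0) a[fast]=0 → fast++
(s=0,f=1) a[fast]=0 → fast++
(s=0,f=2) a[fast]=0 → fast++
(s=0,f=3) a[fast]=0 → fast++
(s=0,f=4) a[fast]=0 → fast++
(s=0,f=5) a[fast]=0 → fast++
(s=0,f=6) a[fast]=0 → fast++
(s=0,f=7) a[fast]=1≠0 swap→a[0]=1 → slow++,fast++

[1, 0, 0, 0, 0, 0, 0, 0]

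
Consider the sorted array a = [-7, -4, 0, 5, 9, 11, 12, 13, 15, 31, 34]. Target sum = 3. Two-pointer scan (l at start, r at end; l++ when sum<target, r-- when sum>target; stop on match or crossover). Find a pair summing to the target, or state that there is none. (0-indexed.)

[0,10] -7+34=27 >3 → r--
[0,9] -7+31=24 >3 → r--
[0,8] -7+15=8 >3 → r--
[0,7] -7+13=6 >3 → r--
[0,6] -7+12=5 >3 → r--
[0,5] -7+11=4 >3 → r--
[0,4] -7+9=2 <3 → l++
[1,4] -4+9=5 >3 → r--
[1,3] -4+5=1 <3 → l++
[2,3] 0+5=5 >3 → r--

no pair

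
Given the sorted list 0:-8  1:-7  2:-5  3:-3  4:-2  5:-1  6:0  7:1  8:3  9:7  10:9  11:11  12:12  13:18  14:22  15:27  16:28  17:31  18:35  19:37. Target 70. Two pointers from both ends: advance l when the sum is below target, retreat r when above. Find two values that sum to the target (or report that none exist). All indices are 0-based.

no pair

[0,19] -8+37=29 <70 → l++
[1,19] -7+37=30 <70 → l++
[2,19] -5+37=32 <70 → l++
[3,19] -3+37=34 <70 → l++
[4,19] -2+37=35 <70 → l++
[5,19] -1+37=36 <70 → l++
[6,19] 0+37=37 <70 → l++
[7,19] 1+37=38 <70 → l++
[8,19] 3+37=40 <70 → l++
[9,19] 7+37=44 <70 → l++
[10,19] 9+37=46 <70 → l++
[11,19] 11+37=48 <70 → l++
[12,19] 12+37=49 <70 → l++
[13,19] 18+37=55 <70 → l++
[14,19] 22+37=59 <70 → l++
[15,19] 27+37=64 <70 → l++
[16,19] 28+37=65 <70 → l++
[17,19] 31+37=68 <70 → l++
[18,19] 35+37=72 >70 → r--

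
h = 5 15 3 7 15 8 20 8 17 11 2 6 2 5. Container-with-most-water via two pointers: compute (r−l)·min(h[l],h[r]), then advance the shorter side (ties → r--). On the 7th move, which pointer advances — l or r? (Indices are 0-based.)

l=0 r=13: min(5,5)*13=65 best=65 *, r--
l=0 r=12: min(5,2)*12=24 best=65, r--
l=0 r=11: min(5,6)*11=55 best=65, l++
l=1 r=11: min(15,6)*10=60 best=65, r--
l=1 r=10: min(15,2)*9=18 best=65, r--
l=1 r=9: min(15,11)*8=88 best=88 *, r--
l=1 r=8: min(15,17)*7=105 best=105 *, l++

l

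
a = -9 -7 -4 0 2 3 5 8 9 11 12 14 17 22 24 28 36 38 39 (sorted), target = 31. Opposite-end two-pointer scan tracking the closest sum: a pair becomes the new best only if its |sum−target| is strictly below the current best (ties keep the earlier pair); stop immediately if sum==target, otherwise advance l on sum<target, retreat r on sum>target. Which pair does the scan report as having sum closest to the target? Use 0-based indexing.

pair (-7, 38) with sum 31 (|Δ|=0)

[0,18] -9+39=30 d=1 * → l++
[1,18] -7+39=32 d=1 → r--
[1,17] -7+38=31 d=0 * → stop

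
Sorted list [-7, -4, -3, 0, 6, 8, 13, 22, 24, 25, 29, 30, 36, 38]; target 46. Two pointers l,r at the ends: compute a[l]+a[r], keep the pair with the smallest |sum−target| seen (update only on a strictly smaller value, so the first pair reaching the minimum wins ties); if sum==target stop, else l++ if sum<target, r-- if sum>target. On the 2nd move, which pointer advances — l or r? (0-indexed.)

l

[0,13] -7+38=31 d=15 * → l++
[1,13] -4+38=34 d=12 * → l++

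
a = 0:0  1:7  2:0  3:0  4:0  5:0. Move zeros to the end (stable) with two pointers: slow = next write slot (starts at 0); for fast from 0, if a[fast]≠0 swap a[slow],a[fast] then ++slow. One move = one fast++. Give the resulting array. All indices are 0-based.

(s=0,f=0) a[fast]=0 → fast++
(s=0,f=1) a[fast]=7≠0 swap→a[0]=7 → slow++,fast++
(s=1,f=2) a[fast]=0 → fast++
(s=1,f=3) a[fast]=0 → fast++
(s=1,f=4) a[fast]=0 → fast++
(s=1,f=5) a[fast]=0 → fast++

[7, 0, 0, 0, 0, 0]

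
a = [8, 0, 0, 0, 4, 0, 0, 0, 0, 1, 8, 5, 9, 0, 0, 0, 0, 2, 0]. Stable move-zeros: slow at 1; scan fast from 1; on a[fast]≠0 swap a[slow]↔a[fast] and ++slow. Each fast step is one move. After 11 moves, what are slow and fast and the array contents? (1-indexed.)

slow=1 fast=1: a[fast]=8≠0 swap→a[1]=8, slow++,fast++
slow=2 fast=2: a[fast]=0, fast++
slow=2 fast=3: a[fast]=0, fast++
slow=2 fast=4: a[fast]=0, fast++
slow=2 fast=5: a[fast]=4≠0 swap→a[2]=4, slow++,fast++
slow=3 fast=6: a[fast]=0, fast++
slow=3 fast=7: a[fast]=0, fast++
slow=3 fast=8: a[fast]=0, fast++
slow=3 fast=9: a[fast]=0, fast++
slow=3 fast=10: a[fast]=1≠0 swap→a[3]=1, slow++,fast++
slow=4 fast=11: a[fast]=8≠0 swap→a[4]=8, slow++,fast++

slow=5, fast=12, a=[8, 4, 1, 8, 0, 0, 0, 0, 0, 0, 0, 5, 9, 0, 0, 0, 0, 2, 0]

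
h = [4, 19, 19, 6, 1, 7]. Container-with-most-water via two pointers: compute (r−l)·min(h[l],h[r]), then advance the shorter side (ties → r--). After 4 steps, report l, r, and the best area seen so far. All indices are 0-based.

l=1, r=2, best area=28

l=0 r=5: min(4,7)*5=20 best=20 *, l++
l=1 r=5: min(19,7)*4=28 best=28 *, r--
l=1 r=4: min(19,1)*3=3 best=28, r--
l=1 r=3: min(19,6)*2=12 best=28, r--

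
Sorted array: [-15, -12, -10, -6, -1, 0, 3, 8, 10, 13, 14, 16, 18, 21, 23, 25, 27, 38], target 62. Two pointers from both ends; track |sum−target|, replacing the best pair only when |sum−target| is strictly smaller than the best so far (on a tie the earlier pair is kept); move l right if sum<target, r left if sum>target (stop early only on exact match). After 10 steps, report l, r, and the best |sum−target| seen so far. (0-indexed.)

l=0 r=17: -15+38=23 d=39 *, l++
l=1 r=17: -12+38=26 d=36 *, l++
l=2 r=17: -10+38=28 d=34 *, l++
l=3 r=17: -6+38=32 d=30 *, l++
l=4 r=17: -1+38=37 d=25 *, l++
l=5 r=17: 0+38=38 d=24 *, l++
l=6 r=17: 3+38=41 d=21 *, l++
l=7 r=17: 8+38=46 d=16 *, l++
l=8 r=17: 10+38=48 d=14 *, l++
l=9 r=17: 13+38=51 d=11 *, l++

l=10, r=17, best |Δ|=11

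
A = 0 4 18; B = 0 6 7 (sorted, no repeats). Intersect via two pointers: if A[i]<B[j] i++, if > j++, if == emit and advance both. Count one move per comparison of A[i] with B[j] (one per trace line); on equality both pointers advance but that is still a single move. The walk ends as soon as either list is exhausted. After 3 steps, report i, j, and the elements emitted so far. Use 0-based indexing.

i=2, j=2, emitted=[0]

i=0 j=0: 0==0 emit, i++,j++
i=1 j=1: 4<6, i++
i=2 j=1: 18>6, j++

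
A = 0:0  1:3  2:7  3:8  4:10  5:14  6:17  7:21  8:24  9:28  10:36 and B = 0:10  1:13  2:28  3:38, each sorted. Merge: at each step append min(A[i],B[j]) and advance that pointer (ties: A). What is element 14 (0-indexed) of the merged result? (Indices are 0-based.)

merged[14] = 38

i=0 j=0: A[i]=0<=B[j]=10 take 0, i++
i=1 j=0: A[i]=3<=B[j]=10 take 3, i++
i=2 j=0: A[i]=7<=B[j]=10 take 7, i++
i=3 j=0: A[i]=8<=B[j]=10 take 8, i++
i=4 j=0: A[i]=10<=B[j]=10 take 10, i++
i=5 j=0: A[i]=14>B[j]=10 take 10, j++
i=5 j=1: A[i]=14>B[j]=13 take 13, j++
i=5 j=2: A[i]=14<=B[j]=28 take 14, i++
i=6 j=2: A[i]=17<=B[j]=28 take 17, i++
i=7 j=2: A[i]=21<=B[j]=28 take 21, i++
i=8 j=2: A[i]=24<=B[j]=28 take 24, i++
i=9 j=2: A[i]=28<=B[j]=28 take 28, i++
i=10 j=2: A[i]=36>B[j]=28 take 28, j++
i=10 j=3: A[i]=36<=B[j]=38 take 36, i++
i=11 j=3: A done, take B[j]=38, j++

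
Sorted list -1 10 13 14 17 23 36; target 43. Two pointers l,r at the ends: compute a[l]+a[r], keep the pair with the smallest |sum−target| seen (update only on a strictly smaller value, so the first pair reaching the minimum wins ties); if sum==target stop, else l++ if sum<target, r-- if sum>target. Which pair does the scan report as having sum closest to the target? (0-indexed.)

[0,6] -1+36=35 d=8 * → l++
[1,6] 10+36=46 d=3 * → r--
[1,5] 10+23=33 d=10 → l++
[2,5] 13+23=36 d=7 → l++
[3,5] 14+23=37 d=6 → l++
[4,5] 17+23=40 d=3 → l++

pair (10, 36) with sum 46 (|Δ|=3)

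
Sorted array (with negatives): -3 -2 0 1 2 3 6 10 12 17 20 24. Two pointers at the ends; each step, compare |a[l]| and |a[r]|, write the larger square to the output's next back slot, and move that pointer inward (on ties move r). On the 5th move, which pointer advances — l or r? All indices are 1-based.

[1,12] |-3|<=|24| out[12]=576 → r--
[1,11] |-3|<=|20| out[11]=400 → r--
[1,10] |-3|<=|17| out[10]=289 → r--
[1,9] |-3|<=|12| out[9]=144 → r--
[1,8] |-3|<=|10| out[8]=100 → r--

r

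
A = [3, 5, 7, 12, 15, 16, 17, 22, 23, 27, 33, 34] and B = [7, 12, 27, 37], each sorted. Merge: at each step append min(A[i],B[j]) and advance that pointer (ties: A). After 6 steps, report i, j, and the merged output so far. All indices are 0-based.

i=0 j=0: A[i]=3<=B[j]=7 take 3, i++
i=1 j=0: A[i]=5<=B[j]=7 take 5, i++
i=2 j=0: A[i]=7<=B[j]=7 take 7, i++
i=3 j=0: A[i]=12>B[j]=7 take 7, j++
i=3 j=1: A[i]=12<=B[j]=12 take 12, i++
i=4 j=1: A[i]=15>B[j]=12 take 12, j++

i=4, j=2, merged so far=[3, 5, 7, 7, 12, 12]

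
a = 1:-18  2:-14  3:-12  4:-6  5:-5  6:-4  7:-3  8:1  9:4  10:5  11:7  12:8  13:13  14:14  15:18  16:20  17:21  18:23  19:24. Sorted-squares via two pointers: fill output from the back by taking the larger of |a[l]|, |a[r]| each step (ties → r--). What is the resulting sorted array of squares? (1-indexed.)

[1,19] |-18|<=|24| out[19]=576 → r--
[1,18] |-18|<=|23| out[18]=529 → r--
[1,17] |-18|<=|21| out[17]=441 → r--
[1,16] |-18|<=|20| out[16]=400 → r--
[1,15] |-18|<=|18| out[15]=324 → r--
[1,14] |-18|>|14| out[14]=324 → l++
[2,14] |-14|<=|14| out[13]=196 → r--
[2,13] |-14|>|13| out[12]=196 → l++
[3,13] |-12|<=|13| out[11]=169 → r--
[3,12] |-12|>|8| out[10]=144 → l++
[4,12] |-6|<=|8| out[9]=64 → r--
[4,11] |-6|<=|7| out[8]=49 → r--
[4,10] |-6|>|5| out[7]=36 → l++
[5,10] |-5|<=|5| out[6]=25 → r--
[5,9] |-5|>|4| out[5]=25 → l++
[6,9] |-4|<=|4| out[4]=16 → r--
[6,8] |-4|>|1| out[3]=16 → l++
[7,8] |-3|>|1| out[2]=9 → l++
[8,8] |1|<=|1| out[1]=1 → r--

[1, 9, 16, 16, 25, 25, 36, 49, 64, 144, 169, 196, 196, 324, 324, 400, 441, 529, 576]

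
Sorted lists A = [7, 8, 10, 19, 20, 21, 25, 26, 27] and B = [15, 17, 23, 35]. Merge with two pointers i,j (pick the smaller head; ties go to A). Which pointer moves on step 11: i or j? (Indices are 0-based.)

i

i=0 j=0: A[i]=7<=B[j]=15 take 7, i++
i=1 j=0: A[i]=8<=B[j]=15 take 8, i++
i=2 j=0: A[i]=10<=B[j]=15 take 10, i++
i=3 j=0: A[i]=19>B[j]=15 take 15, j++
i=3 j=1: A[i]=19>B[j]=17 take 17, j++
i=3 j=2: A[i]=19<=B[j]=23 take 19, i++
i=4 j=2: A[i]=20<=B[j]=23 take 20, i++
i=5 j=2: A[i]=21<=B[j]=23 take 21, i++
i=6 j=2: A[i]=25>B[j]=23 take 23, j++
i=6 j=3: A[i]=25<=B[j]=35 take 25, i++
i=7 j=3: A[i]=26<=B[j]=35 take 26, i++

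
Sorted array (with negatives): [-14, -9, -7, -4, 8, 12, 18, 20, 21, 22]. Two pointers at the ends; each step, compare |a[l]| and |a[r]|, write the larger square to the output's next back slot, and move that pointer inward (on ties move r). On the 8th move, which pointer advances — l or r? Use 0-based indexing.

[0,9] |-14|<=|22| out[9]=484 → r--
[0,8] |-14|<=|21| out[8]=441 → r--
[0,7] |-14|<=|20| out[7]=400 → r--
[0,6] |-14|<=|18| out[6]=324 → r--
[0,5] |-14|>|12| out[5]=196 → l++
[1,5] |-9|<=|12| out[4]=144 → r--
[1,4] |-9|>|8| out[3]=81 → l++
[2,4] |-7|<=|8| out[2]=64 → r--

r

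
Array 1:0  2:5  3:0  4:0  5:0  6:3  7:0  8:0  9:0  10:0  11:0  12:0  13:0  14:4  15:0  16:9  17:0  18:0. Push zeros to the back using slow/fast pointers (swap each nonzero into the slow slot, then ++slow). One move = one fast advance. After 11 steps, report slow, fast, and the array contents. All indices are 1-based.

slow=1 fast=1: a[fast]=0, fast++
slow=1 fast=2: a[fast]=5≠0 swap→a[1]=5, slow++,fast++
slow=2 fast=3: a[fast]=0, fast++
slow=2 fast=4: a[fast]=0, fast++
slow=2 fast=5: a[fast]=0, fast++
slow=2 fast=6: a[fast]=3≠0 swap→a[2]=3, slow++,fast++
slow=3 fast=7: a[fast]=0, fast++
slow=3 fast=8: a[fast]=0, fast++
slow=3 fast=9: a[fast]=0, fast++
slow=3 fast=10: a[fast]=0, fast++
slow=3 fast=11: a[fast]=0, fast++

slow=3, fast=12, a=[5, 3, 0, 0, 0, 0, 0, 0, 0, 0, 0, 0, 0, 4, 0, 9, 0, 0]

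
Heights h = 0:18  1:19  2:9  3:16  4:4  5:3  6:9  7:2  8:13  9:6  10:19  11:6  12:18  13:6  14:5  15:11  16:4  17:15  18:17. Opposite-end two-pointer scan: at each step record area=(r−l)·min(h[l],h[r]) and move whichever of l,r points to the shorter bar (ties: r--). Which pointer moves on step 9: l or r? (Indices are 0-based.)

[0,18] min(18,17)*18=306 best=306 * → r--
[0,17] min(18,15)*17=255 best=306 → r--
[0,16] min(18,4)*16=64 best=306 → r--
[0,15] min(18,11)*15=165 best=306 → r--
[0,14] min(18,5)*14=70 best=306 → r--
[0,13] min(18,6)*13=78 best=306 → r--
[0,12] min(18,18)*12=216 best=306 → r--
[0,11] min(18,6)*11=66 best=306 → r--
[0,10] min(18,19)*10=180 best=306 → l++

l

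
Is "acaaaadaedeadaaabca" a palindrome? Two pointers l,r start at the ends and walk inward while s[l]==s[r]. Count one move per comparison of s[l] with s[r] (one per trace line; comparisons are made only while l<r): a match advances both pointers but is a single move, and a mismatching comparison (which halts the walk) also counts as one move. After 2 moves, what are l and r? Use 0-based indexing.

l=2, r=16

l=0 r=18: 'a'=='a', l++,r--
l=1 r=17: 'c'=='c', l++,r--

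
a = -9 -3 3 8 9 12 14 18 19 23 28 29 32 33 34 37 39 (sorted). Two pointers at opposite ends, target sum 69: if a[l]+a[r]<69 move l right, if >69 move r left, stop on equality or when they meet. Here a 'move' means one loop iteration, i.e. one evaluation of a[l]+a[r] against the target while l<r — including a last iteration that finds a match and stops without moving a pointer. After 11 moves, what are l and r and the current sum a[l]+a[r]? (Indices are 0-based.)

l=0 r=16: -9+39=30 <69, l++
l=1 r=16: -3+39=36 <69, l++
l=2 r=16: 3+39=42 <69, l++
l=3 r=16: 8+39=47 <69, l++
l=4 r=16: 9+39=48 <69, l++
l=5 r=16: 12+39=51 <69, l++
l=6 r=16: 14+39=53 <69, l++
l=7 r=16: 18+39=57 <69, l++
l=8 r=16: 19+39=58 <69, l++
l=9 r=16: 23+39=62 <69, l++
l=10 r=16: 28+39=67 <69, l++

l=11, r=16, sum=68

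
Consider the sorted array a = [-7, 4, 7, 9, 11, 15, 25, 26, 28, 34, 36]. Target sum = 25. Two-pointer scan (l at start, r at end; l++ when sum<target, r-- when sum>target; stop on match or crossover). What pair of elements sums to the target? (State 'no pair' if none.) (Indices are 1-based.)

no pair

[1,11] -7+36=29 >25 → r--
[1,10] -7+34=27 >25 → r--
[1,9] -7+28=21 <25 → l++
[2,9] 4+28=32 >25 → r--
[2,8] 4+26=30 >25 → r--
[2,7] 4+25=29 >25 → r--
[2,6] 4+15=19 <25 → l++
[3,6] 7+15=22 <25 → l++
[4,6] 9+15=24 <25 → l++
[5,6] 11+15=26 >25 → r--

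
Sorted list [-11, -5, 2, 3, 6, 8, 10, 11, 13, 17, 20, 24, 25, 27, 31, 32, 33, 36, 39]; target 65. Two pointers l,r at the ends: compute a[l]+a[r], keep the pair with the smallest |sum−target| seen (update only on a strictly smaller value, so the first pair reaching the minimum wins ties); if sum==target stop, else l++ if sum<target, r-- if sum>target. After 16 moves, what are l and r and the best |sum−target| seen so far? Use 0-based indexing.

l=14, r=16, best |Δ|=1

[0,18] -11+39=28 d=37 * → l++
[1,18] -5+39=34 d=31 * → l++
[2,18] 2+39=41 d=24 * → l++
[3,18] 3+39=42 d=23 * → l++
[4,18] 6+39=45 d=20 * → l++
[5,18] 8+39=47 d=18 * → l++
[6,18] 10+39=49 d=16 * → l++
[7,18] 11+39=50 d=15 * → l++
[8,18] 13+39=52 d=13 * → l++
[9,18] 17+39=56 d=9 * → l++
[10,18] 20+39=59 d=6 * → l++
[11,18] 24+39=63 d=2 * → l++
[12,18] 25+39=64 d=1 * → l++
[13,18] 27+39=66 d=1 → r--
[13,17] 27+36=63 d=2 → l++
[14,17] 31+36=67 d=2 → r--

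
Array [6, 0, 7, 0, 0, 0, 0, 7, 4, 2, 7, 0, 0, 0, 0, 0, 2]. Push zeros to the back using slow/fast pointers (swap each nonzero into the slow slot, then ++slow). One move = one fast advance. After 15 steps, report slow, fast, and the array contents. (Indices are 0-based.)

slow=6, fast=15, a=[6, 7, 7, 4, 2, 7, 0, 0, 0, 0, 0, 0, 0, 0, 0, 0, 2]

(s=0,f=0) a[fast]=6≠0 swap→a[0]=6 → slow++,fast++
(s=1,f=1) a[fast]=0 → fast++
(s=1,f=2) a[fast]=7≠0 swap→a[1]=7 → slow++,fast++
(s=2,f=3) a[fast]=0 → fast++
(s=2,f=4) a[fast]=0 → fast++
(s=2,f=5) a[fast]=0 → fast++
(s=2,f=6) a[fast]=0 → fast++
(s=2,f=7) a[fast]=7≠0 swap→a[2]=7 → slow++,fast++
(s=3,f=8) a[fast]=4≠0 swap→a[3]=4 → slow++,fast++
(s=4,f=9) a[fast]=2≠0 swap→a[4]=2 → slow++,fast++
(s=5,f=10) a[fast]=7≠0 swap→a[5]=7 → slow++,fast++
(s=6,f=11) a[fast]=0 → fast++
(s=6,f=12) a[fast]=0 → fast++
(s=6,f=13) a[fast]=0 → fast++
(s=6,f=14) a[fast]=0 → fast++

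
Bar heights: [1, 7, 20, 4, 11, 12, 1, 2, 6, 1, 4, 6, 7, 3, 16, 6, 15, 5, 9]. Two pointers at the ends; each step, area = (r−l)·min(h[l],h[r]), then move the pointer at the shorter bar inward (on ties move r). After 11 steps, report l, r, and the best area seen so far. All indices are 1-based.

l=3, r=10, best area=210

l=1 r=19: min(1,9)*18=18 best=18 *, l++
l=2 r=19: min(7,9)*17=119 best=119 *, l++
l=3 r=19: min(20,9)*16=144 best=144 *, r--
l=3 r=18: min(20,5)*15=75 best=144, r--
l=3 r=17: min(20,15)*14=210 best=210 *, r--
l=3 r=16: min(20,6)*13=78 best=210, r--
l=3 r=15: min(20,16)*12=192 best=210, r--
l=3 r=14: min(20,3)*11=33 best=210, r--
l=3 r=13: min(20,7)*10=70 best=210, r--
l=3 r=12: min(20,6)*9=54 best=210, r--
l=3 r=11: min(20,4)*8=32 best=210, r--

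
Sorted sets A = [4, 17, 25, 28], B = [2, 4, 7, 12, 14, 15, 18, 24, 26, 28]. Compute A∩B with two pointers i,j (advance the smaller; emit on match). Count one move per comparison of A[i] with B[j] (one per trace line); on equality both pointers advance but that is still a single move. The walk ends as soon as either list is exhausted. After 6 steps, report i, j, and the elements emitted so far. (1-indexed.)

[i=1,j=1] 4>2 → j++
[i=1,j=2] 4==4 emit → i++,j++
[i=2,j=3] 17>7 → j++
[i=2,j=4] 17>12 → j++
[i=2,j=5] 17>14 → j++
[i=2,j=6] 17>15 → j++

i=2, j=7, emitted=[4]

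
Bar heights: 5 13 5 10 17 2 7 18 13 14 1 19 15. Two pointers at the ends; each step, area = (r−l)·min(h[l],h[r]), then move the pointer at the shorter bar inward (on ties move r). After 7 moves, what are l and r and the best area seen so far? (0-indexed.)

[0,12] min(5,15)*12=60 best=60 * → l++
[1,12] min(13,15)*11=143 best=143 * → l++
[2,12] min(5,15)*10=50 best=143 → l++
[3,12] min(10,15)*9=90 best=143 → l++
[4,12] min(17,15)*8=120 best=143 → r--
[4,11] min(17,19)*7=119 best=143 → l++
[5,11] min(2,19)*6=12 best=143 → l++

l=6, r=11, best area=143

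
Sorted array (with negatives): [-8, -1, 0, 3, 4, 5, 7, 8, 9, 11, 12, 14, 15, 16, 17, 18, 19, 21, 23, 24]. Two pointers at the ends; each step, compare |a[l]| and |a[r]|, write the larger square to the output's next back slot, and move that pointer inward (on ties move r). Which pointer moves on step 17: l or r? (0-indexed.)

[0,19] |-8|<=|24| out[19]=576 → r--
[0,18] |-8|<=|23| out[18]=529 → r--
[0,17] |-8|<=|21| out[17]=441 → r--
[0,16] |-8|<=|19| out[16]=361 → r--
[0,15] |-8|<=|18| out[15]=324 → r--
[0,14] |-8|<=|17| out[14]=289 → r--
[0,13] |-8|<=|16| out[13]=256 → r--
[0,12] |-8|<=|15| out[12]=225 → r--
[0,11] |-8|<=|14| out[11]=196 → r--
[0,10] |-8|<=|12| out[10]=144 → r--
[0,9] |-8|<=|11| out[9]=121 → r--
[0,8] |-8|<=|9| out[8]=81 → r--
[0,7] |-8|<=|8| out[7]=64 → r--
[0,6] |-8|>|7| out[6]=64 → l++
[1,6] |-1|<=|7| out[5]=49 → r--
[1,5] |-1|<=|5| out[4]=25 → r--
[1,4] |-1|<=|4| out[3]=16 → r--

r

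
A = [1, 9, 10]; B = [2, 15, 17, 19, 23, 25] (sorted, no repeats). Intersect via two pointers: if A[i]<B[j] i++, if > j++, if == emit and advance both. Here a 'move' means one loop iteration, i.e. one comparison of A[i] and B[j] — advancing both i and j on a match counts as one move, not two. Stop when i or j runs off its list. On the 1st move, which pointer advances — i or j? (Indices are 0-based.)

[i=0,j=0] 1<2 → i++

i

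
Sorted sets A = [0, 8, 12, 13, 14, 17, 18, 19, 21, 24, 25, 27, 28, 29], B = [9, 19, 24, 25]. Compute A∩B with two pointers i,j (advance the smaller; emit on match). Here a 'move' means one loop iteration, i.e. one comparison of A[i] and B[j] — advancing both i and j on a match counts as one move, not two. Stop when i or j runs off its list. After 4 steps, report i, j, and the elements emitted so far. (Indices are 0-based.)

i=3, j=1, emitted=[]

[i=0,j=0] 0<9 → i++
[i=1,j=0] 8<9 → i++
[i=2,j=0] 12>9 → j++
[i=2,j=1] 12<19 → i++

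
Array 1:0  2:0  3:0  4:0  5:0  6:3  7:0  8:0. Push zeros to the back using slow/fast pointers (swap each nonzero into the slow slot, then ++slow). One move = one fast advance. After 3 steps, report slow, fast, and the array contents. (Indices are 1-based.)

(s=1,f=1) a[fast]=0 → fast++
(s=1,f=2) a[fast]=0 → fast++
(s=1,f=3) a[fast]=0 → fast++

slow=1, fast=4, a=[0, 0, 0, 0, 0, 3, 0, 0]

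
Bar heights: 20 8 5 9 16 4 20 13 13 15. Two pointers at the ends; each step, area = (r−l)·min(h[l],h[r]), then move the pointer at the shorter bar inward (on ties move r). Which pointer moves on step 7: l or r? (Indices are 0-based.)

[0,9] min(20,15)*9=135 best=135 * → r--
[0,8] min(20,13)*8=104 best=135 → r--
[0,7] min(20,13)*7=91 best=135 → r--
[0,6] min(20,20)*6=120 best=135 → r--
[0,5] min(20,4)*5=20 best=135 → r--
[0,4] min(20,16)*4=64 best=135 → r--
[0,3] min(20,9)*3=27 best=135 → r--

r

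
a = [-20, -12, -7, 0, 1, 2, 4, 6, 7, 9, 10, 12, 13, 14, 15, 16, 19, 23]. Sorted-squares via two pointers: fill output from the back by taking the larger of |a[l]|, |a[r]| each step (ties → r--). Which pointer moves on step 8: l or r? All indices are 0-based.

r

l=0 r=17: |-20|<=|23| out[17]=529, r--
l=0 r=16: |-20|>|19| out[16]=400, l++
l=1 r=16: |-12|<=|19| out[15]=361, r--
l=1 r=15: |-12|<=|16| out[14]=256, r--
l=1 r=14: |-12|<=|15| out[13]=225, r--
l=1 r=13: |-12|<=|14| out[12]=196, r--
l=1 r=12: |-12|<=|13| out[11]=169, r--
l=1 r=11: |-12|<=|12| out[10]=144, r--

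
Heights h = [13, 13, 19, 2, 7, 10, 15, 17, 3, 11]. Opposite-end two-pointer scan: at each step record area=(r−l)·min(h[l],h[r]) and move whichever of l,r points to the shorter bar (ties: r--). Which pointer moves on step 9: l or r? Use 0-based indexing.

r

[0,9] min(13,11)*9=99 best=99 * → r--
[0,8] min(13,3)*8=24 best=99 → r--
[0,7] min(13,17)*7=91 best=99 → l++
[1,7] min(13,17)*6=78 best=99 → l++
[2,7] min(19,17)*5=85 best=99 → r--
[2,6] min(19,15)*4=60 best=99 → r--
[2,5] min(19,10)*3=30 best=99 → r--
[2,4] min(19,7)*2=14 best=99 → r--
[2,3] min(19,2)*1=2 best=99 → r--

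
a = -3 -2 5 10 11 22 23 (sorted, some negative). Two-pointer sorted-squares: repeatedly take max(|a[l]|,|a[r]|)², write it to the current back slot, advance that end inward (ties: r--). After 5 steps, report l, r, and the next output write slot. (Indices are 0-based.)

l=0, r=1, next write slot=1

[0,6] |-3|<=|23| out[6]=529 → r--
[0,5] |-3|<=|22| out[5]=484 → r--
[0,4] |-3|<=|11| out[4]=121 → r--
[0,3] |-3|<=|10| out[3]=100 → r--
[0,2] |-3|<=|5| out[2]=25 → r--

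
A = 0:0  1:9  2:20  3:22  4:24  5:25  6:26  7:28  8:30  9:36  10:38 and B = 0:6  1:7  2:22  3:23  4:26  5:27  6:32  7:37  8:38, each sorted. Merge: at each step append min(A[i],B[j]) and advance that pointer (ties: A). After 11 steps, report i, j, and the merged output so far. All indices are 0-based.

[i=0,j=0] A[i]=0<=B[j]=6 take 0 → i++
[i=1,j=0] A[i]=9>B[j]=6 take 6 → j++
[i=1,j=1] A[i]=9>B[j]=7 take 7 → j++
[i=1,j=2] A[i]=9<=B[j]=22 take 9 → i++
[i=2,j=2] A[i]=20<=B[j]=22 take 20 → i++
[i=3,j=2] A[i]=22<=B[j]=22 take 22 → i++
[i=4,j=2] A[i]=24>B[j]=22 take 22 → j++
[i=4,j=3] A[i]=24>B[j]=23 take 23 → j++
[i=4,j=4] A[i]=24<=B[j]=26 take 24 → i++
[i=5,j=4] A[i]=25<=B[j]=26 take 25 → i++
[i=6,j=4] A[i]=26<=B[j]=26 take 26 → i++

i=7, j=4, merged so far=[0, 6, 7, 9, 20, 22, 22, 23, 24, 25, 26]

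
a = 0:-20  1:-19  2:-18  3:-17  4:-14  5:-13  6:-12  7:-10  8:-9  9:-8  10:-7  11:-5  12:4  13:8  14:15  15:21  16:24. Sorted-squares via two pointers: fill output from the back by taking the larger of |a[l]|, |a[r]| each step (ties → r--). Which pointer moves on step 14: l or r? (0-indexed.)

l=0 r=16: |-20|<=|24| out[16]=576, r--
l=0 r=15: |-20|<=|21| out[15]=441, r--
l=0 r=14: |-20|>|15| out[14]=400, l++
l=1 r=14: |-19|>|15| out[13]=361, l++
l=2 r=14: |-18|>|15| out[12]=324, l++
l=3 r=14: |-17|>|15| out[11]=289, l++
l=4 r=14: |-14|<=|15| out[10]=225, r--
l=4 r=13: |-14|>|8| out[9]=196, l++
l=5 r=13: |-13|>|8| out[8]=169, l++
l=6 r=13: |-12|>|8| out[7]=144, l++
l=7 r=13: |-10|>|8| out[6]=100, l++
l=8 r=13: |-9|>|8| out[5]=81, l++
l=9 r=13: |-8|<=|8| out[4]=64, r--
l=9 r=12: |-8|>|4| out[3]=64, l++

l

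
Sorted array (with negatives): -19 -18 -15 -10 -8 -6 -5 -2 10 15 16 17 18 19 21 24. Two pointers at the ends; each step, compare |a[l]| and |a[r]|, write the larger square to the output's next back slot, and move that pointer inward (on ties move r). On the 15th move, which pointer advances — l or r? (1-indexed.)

[1,16] |-19|<=|24| out[16]=576 → r--
[1,15] |-19|<=|21| out[15]=441 → r--
[1,14] |-19|<=|19| out[14]=361 → r--
[1,13] |-19|>|18| out[13]=361 → l++
[2,13] |-18|<=|18| out[12]=324 → r--
[2,12] |-18|>|17| out[11]=324 → l++
[3,12] |-15|<=|17| out[10]=289 → r--
[3,11] |-15|<=|16| out[9]=256 → r--
[3,10] |-15|<=|15| out[8]=225 → r--
[3,9] |-15|>|10| out[7]=225 → l++
[4,9] |-10|<=|10| out[6]=100 → r--
[4,8] |-10|>|-2| out[5]=100 → l++
[5,8] |-8|>|-2| out[4]=64 → l++
[6,8] |-6|>|-2| out[3]=36 → l++
[7,8] |-5|>|-2| out[2]=25 → l++

l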